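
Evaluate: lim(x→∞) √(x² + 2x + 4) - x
This is an ∞-∞ indeterminate form.

Combine fractions or rationalize to convert ∞-∞ to 0/0 form:
  lim(x→∞) √(x² + 2x + 4) - x = 1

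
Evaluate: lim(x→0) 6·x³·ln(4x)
This is a 0·∞ indeterminate form.

Rewrite 0·∞ as a quotient (0/0 or ∞/∞ form), then apply L'Hôpital's rule:
  lim(x→0) 6·x³·ln(4x) = 0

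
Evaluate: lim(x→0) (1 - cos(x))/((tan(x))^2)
This is a 0/0 indeterminate form.

Apply L'Hôpital's rule: differentiate numerator and denominator separately.
  f(x) = 1 - cos(x)   ⇒   f'(x) = sin(x)
  g(x) = tan(x)^2   ⇒   g'(x) = (2·tan(x)^2 + 2)·tan(x)
  lim(x→0) f'(x)/g'(x) = lim(x→0) (sin(x))/((2·tan(x)^2 + 2)·tan(x))
  = 1/2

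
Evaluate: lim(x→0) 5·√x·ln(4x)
This is a 0·∞ indeterminate form.

Rewrite 0·∞ as a quotient (0/0 or ∞/∞ form), then apply L'Hôpital's rule:
  lim(x→0) 5·√x·ln(4x) = 0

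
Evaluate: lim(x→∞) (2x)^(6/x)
This is an exponential indeterminate form.

For exponential indeterminate forms, take the natural log:
  Let L = lim(x→∞) (2x)^(6/x)
  Then ln(L) = lim(x→∞) [exponent × ln(base)]
  Evaluate using L'Hôpital or standard limits, then exponentiate.
  L = 1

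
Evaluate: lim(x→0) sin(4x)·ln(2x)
This is a 0·∞ indeterminate form.

Rewrite 0·∞ as a quotient (0/0 or ∞/∞ form), then apply L'Hôpital's rule:
  lim(x→0) sin(4x)·ln(2x) = 0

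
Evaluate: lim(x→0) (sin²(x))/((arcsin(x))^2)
This is a 0/0 indeterminate form.

Apply L'Hôpital's rule: differentiate numerator and denominator separately.
  f(x) = sin(x)^2   ⇒   f'(x) = 2·sin(x)·cos(x)
  g(x) = asin(x)^2   ⇒   g'(x) = 2·asin(x)/sqrt(1 - x^2)
  lim(x→0) f'(x)/g'(x) = lim(x→0) (2·sin(x)·cos(x))/(2·asin(x)/sqrt(1 - x^2))
  = 1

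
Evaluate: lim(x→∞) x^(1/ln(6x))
This is an exponential indeterminate form.

For exponential indeterminate forms, take the natural log:
  Let L = lim(x→∞) x^(1/ln(6x))
  Then ln(L) = lim(x→∞) [exponent × ln(base)]
  Evaluate using L'Hôpital or standard limits, then exponentiate.
  L = e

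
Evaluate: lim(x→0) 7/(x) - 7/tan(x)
This is an ∞-∞ indeterminate form.

Combine fractions or rationalize to convert ∞-∞ to 0/0 form:
  lim(x→0) 7/(x) - 7/tan(x) = 0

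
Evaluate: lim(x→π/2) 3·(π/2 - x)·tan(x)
This is a 0·∞ indeterminate form.

Rewrite 0·∞ as a quotient (0/0 or ∞/∞ form), then apply L'Hôpital's rule:
  lim(x→π/2) 3·(π/2 - x)·tan(x) = 3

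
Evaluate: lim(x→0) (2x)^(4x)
This is an exponential indeterminate form.

For exponential indeterminate forms, take the natural log:
  Let L = lim(x→0) (2x)^(4x)
  Then ln(L) = lim(x→0) [exponent × ln(base)]
  Evaluate using L'Hôpital or standard limits, then exponentiate.
  L = 1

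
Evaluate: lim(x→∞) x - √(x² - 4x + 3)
This is an ∞-∞ indeterminate form.

Combine fractions or rationalize to convert ∞-∞ to 0/0 form:
  lim(x→∞) x - √(x² - 4x + 3) = 2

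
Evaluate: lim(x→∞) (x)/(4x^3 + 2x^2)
This is an ∞/∞ indeterminate form.

Apply L'Hôpital's rule: differentiate numerator and denominator separately.
  f(x) = x   ⇒   f'(x) = 1
  g(x) = 4·x^3 + 2·x^2   ⇒   g'(x) = 12·x^2 + 4·x
  lim(x→∞) f'(x)/g'(x) = lim(x→∞) (1)/(12·x^2 + 4·x)
  = 0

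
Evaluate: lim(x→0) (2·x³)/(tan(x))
This is a 0/0 indeterminate form.

Apply L'Hôpital's rule: differentiate numerator and denominator separately.
  f(x) = 2·x^3   ⇒   f'(x) = 6·x^2
  g(x) = tan(x)   ⇒   g'(x) = tan(x)^2 + 1
  lim(x→0) f'(x)/g'(x) = lim(x→0) (6·x^2)/(tan(x)^2 + 1)
  = 0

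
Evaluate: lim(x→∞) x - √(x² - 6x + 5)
This is an ∞-∞ indeterminate form.

Combine fractions or rationalize to convert ∞-∞ to 0/0 form:
  lim(x→∞) x - √(x² - 6x + 5) = 3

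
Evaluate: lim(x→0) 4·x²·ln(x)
This is a 0·∞ indeterminate form.

Rewrite 0·∞ as a quotient (0/0 or ∞/∞ form), then apply L'Hôpital's rule:
  lim(x→0) 4·x²·ln(x) = 0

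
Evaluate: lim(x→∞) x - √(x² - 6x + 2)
This is an ∞-∞ indeterminate form.

Combine fractions or rationalize to convert ∞-∞ to 0/0 form:
  lim(x→∞) x - √(x² - 6x + 2) = 3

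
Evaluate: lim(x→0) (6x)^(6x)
This is an exponential indeterminate form.

For exponential indeterminate forms, take the natural log:
  Let L = lim(x→0) (6x)^(6x)
  Then ln(L) = lim(x→0) [exponent × ln(base)]
  Evaluate using L'Hôpital or standard limits, then exponentiate.
  L = 1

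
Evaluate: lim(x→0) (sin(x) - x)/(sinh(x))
This is a 0/0 indeterminate form.

Apply L'Hôpital's rule: differentiate numerator and denominator separately.
  f(x) = -x + sin(x)   ⇒   f'(x) = cos(x) - 1
  g(x) = sinh(x)   ⇒   g'(x) = cosh(x)
  lim(x→0) f'(x)/g'(x) = lim(x→0) (cos(x) - 1)/(cosh(x))
  = 0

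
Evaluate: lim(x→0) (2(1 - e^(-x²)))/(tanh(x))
This is a 0/0 indeterminate form.

Apply L'Hôpital's rule: differentiate numerator and denominator separately.
  f(x) = 2 - 2·e^(-x^2)   ⇒   f'(x) = 4·x·e^(-x^2)
  g(x) = tanh(x)   ⇒   g'(x) = 1 - tanh(x)^2
  lim(x→0) f'(x)/g'(x) = lim(x→0) (4·x·e^(-x^2))/(1 - tanh(x)^2)
  = 0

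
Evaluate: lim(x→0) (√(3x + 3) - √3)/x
This is a standard limit.

Factor or rationalize the expression:
  lim(x→0) (√(3x + 3) - √3)/x = sqrt(3)/2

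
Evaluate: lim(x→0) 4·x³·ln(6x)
This is a 0·∞ indeterminate form.

Rewrite 0·∞ as a quotient (0/0 or ∞/∞ form), then apply L'Hôpital's rule:
  lim(x→0) 4·x³·ln(6x) = 0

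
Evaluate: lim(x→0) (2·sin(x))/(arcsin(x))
This is a 0/0 indeterminate form.

Apply L'Hôpital's rule: differentiate numerator and denominator separately.
  f(x) = 2·sin(x)   ⇒   f'(x) = 2·cos(x)
  g(x) = asin(x)   ⇒   g'(x) = 1/sqrt(1 - x^2)
  lim(x→0) f'(x)/g'(x) = lim(x→0) (2·cos(x))/(1/sqrt(1 - x^2))
  = 2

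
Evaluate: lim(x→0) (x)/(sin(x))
This is a 0/0 indeterminate form.

Apply L'Hôpital's rule: differentiate numerator and denominator separately.
  f(x) = x   ⇒   f'(x) = 1
  g(x) = sin(x)   ⇒   g'(x) = cos(x)
  lim(x→0) f'(x)/g'(x) = lim(x→0) (1)/(cos(x))
  = 1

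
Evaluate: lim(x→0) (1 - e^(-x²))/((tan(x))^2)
This is a 0/0 indeterminate form.

Apply L'Hôpital's rule: differentiate numerator and denominator separately.
  f(x) = 1 - e^(-x^2)   ⇒   f'(x) = 2·x·e^(-x^2)
  g(x) = tan(x)^2   ⇒   g'(x) = (2·tan(x)^2 + 2)·tan(x)
  lim(x→0) f'(x)/g'(x) = lim(x→0) (2·x·e^(-x^2))/((2·tan(x)^2 + 2)·tan(x))
  = 1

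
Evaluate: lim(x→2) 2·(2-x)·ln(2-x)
This is a 0·∞ indeterminate form.

Rewrite 0·∞ as a quotient (0/0 or ∞/∞ form), then apply L'Hôpital's rule:
  lim(x→2) 2·(2-x)·ln(2-x) = 0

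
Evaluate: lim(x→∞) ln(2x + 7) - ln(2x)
This is an ∞-∞ indeterminate form.

Combine fractions or rationalize to convert ∞-∞ to 0/0 form:
  lim(x→∞) ln(2x + 7) - ln(2x) = 0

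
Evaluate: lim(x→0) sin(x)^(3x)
This is an exponential indeterminate form.

For exponential indeterminate forms, take the natural log:
  Let L = lim(x→0) sin(x)^(3x)
  Then ln(L) = lim(x→0) [exponent × ln(base)]
  Evaluate using L'Hôpital or standard limits, then exponentiate.
  L = 1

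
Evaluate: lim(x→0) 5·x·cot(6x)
This is a 0·∞ indeterminate form.

Rewrite 0·∞ as a quotient (0/0 or ∞/∞ form), then apply L'Hôpital's rule:
  lim(x→0) 5·x·cot(6x) = 5/6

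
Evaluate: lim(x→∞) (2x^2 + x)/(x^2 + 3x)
This is an ∞/∞ indeterminate form.

Apply L'Hôpital's rule: differentiate numerator and denominator separately.
  f(x) = 2·x^2 + x   ⇒   f'(x) = 4·x + 1
  g(x) = x^2 + 3·x   ⇒   g'(x) = 2·x + 3
  lim(x→∞) f'(x)/g'(x) = lim(x→∞) (4·x + 1)/(2·x + 3)
  = 2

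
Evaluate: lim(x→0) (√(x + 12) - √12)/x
This is a standard limit.

Factor or rationalize the expression:
  lim(x→0) (√(x + 12) - √12)/x = sqrt(3)/12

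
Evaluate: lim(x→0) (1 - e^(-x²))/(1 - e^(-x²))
This is a 0/0 indeterminate form.

Apply L'Hôpital's rule: differentiate numerator and denominator separately.
  f(x) = 1 - e^(-x^2)   ⇒   f'(x) = 2·x·e^(-x^2)
  g(x) = 1 - e^(-x^2)   ⇒   g'(x) = 2·x·e^(-x^2)
  lim(x→0) f'(x)/g'(x) = lim(x→0) (2·x·e^(-x^2))/(2·x·e^(-x^2))
  = 1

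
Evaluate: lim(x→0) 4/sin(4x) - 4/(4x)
This is an ∞-∞ indeterminate form.

Combine fractions or rationalize to convert ∞-∞ to 0/0 form:
  lim(x→0) 4/sin(4x) - 4/(4x) = 0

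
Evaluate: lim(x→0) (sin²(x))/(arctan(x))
This is a 0/0 indeterminate form.

Apply L'Hôpital's rule: differentiate numerator and denominator separately.
  f(x) = sin(x)^2   ⇒   f'(x) = 2·sin(x)·cos(x)
  g(x) = atan(x)   ⇒   g'(x) = 1/(x^2 + 1)
  lim(x→0) f'(x)/g'(x) = lim(x→0) (2·sin(x)·cos(x))/(1/(x^2 + 1))
  = 0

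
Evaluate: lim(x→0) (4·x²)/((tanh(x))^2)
This is a 0/0 indeterminate form.

Apply L'Hôpital's rule: differentiate numerator and denominator separately.
  f(x) = 4·x^2   ⇒   f'(x) = 8·x
  g(x) = tanh(x)^2   ⇒   g'(x) = (2 - 2·tanh(x)^2)·tanh(x)
  lim(x→0) f'(x)/g'(x) = lim(x→0) (8·x)/((2 - 2·tanh(x)^2)·tanh(x))
  = 4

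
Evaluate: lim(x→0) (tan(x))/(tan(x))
This is a 0/0 indeterminate form.

Apply L'Hôpital's rule: differentiate numerator and denominator separately.
  f(x) = tan(x)   ⇒   f'(x) = tan(x)^2 + 1
  g(x) = tan(x)   ⇒   g'(x) = tan(x)^2 + 1
  lim(x→0) f'(x)/g'(x) = lim(x→0) (tan(x)^2 + 1)/(tan(x)^2 + 1)
  = 1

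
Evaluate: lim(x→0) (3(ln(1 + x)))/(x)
This is a 0/0 indeterminate form.

Apply L'Hôpital's rule: differentiate numerator and denominator separately.
  f(x) = 3·ln(x + 1)   ⇒   f'(x) = 3/(x + 1)
  g(x) = x   ⇒   g'(x) = 1
  lim(x→0) f'(x)/g'(x) = lim(x→0) (3/(x + 1))/(1)
  = 3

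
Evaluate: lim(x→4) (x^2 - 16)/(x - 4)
This is a standard limit.

Factor or rationalize the expression:
  lim(x→4) (x^2 - 16)/(x - 4) = 8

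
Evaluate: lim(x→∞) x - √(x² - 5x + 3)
This is an ∞-∞ indeterminate form.

Combine fractions or rationalize to convert ∞-∞ to 0/0 form:
  lim(x→∞) x - √(x² - 5x + 3) = 5/2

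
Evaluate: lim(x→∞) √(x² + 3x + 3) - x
This is an ∞-∞ indeterminate form.

Combine fractions or rationalize to convert ∞-∞ to 0/0 form:
  lim(x→∞) √(x² + 3x + 3) - x = 3/2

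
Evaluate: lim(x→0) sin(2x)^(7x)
This is an exponential indeterminate form.

For exponential indeterminate forms, take the natural log:
  Let L = lim(x→0) sin(2x)^(7x)
  Then ln(L) = lim(x→0) [exponent × ln(base)]
  Evaluate using L'Hôpital or standard limits, then exponentiate.
  L = 1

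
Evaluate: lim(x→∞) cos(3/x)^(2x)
This is an exponential indeterminate form.

For exponential indeterminate forms, take the natural log:
  Let L = lim(x→∞) cos(3/x)^(2x)
  Then ln(L) = lim(x→∞) [exponent × ln(base)]
  Evaluate using L'Hôpital or standard limits, then exponentiate.
  L = 1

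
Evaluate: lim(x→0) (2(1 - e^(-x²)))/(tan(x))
This is a 0/0 indeterminate form.

Apply L'Hôpital's rule: differentiate numerator and denominator separately.
  f(x) = 2 - 2·e^(-x^2)   ⇒   f'(x) = 4·x·e^(-x^2)
  g(x) = tan(x)   ⇒   g'(x) = tan(x)^2 + 1
  lim(x→0) f'(x)/g'(x) = lim(x→0) (4·x·e^(-x^2))/(tan(x)^2 + 1)
  = 0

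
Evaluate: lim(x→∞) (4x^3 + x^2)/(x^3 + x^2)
This is an ∞/∞ indeterminate form.

Apply L'Hôpital's rule: differentiate numerator and denominator separately.
  f(x) = 4·x^3 + x^2   ⇒   f'(x) = 12·x^2 + 2·x
  g(x) = x^3 + x^2   ⇒   g'(x) = 3·x^2 + 2·x
  lim(x→∞) f'(x)/g'(x) = lim(x→∞) (12·x^2 + 2·x)/(3·x^2 + 2·x)
  = 4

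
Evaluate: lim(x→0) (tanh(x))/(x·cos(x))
This is a 0/0 indeterminate form.

Apply L'Hôpital's rule: differentiate numerator and denominator separately.
  f(x) = tanh(x)   ⇒   f'(x) = 1 - tanh(x)^2
  g(x) = x·cos(x)   ⇒   g'(x) = -x·sin(x) + cos(x)
  lim(x→0) f'(x)/g'(x) = lim(x→0) (1 - tanh(x)^2)/(-x·sin(x) + cos(x))
  = 1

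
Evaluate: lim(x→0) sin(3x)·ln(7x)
This is a 0·∞ indeterminate form.

Rewrite 0·∞ as a quotient (0/0 or ∞/∞ form), then apply L'Hôpital's rule:
  lim(x→0) sin(3x)·ln(7x) = 0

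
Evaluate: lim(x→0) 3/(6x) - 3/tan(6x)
This is an ∞-∞ indeterminate form.

Combine fractions or rationalize to convert ∞-∞ to 0/0 form:
  lim(x→0) 3/(6x) - 3/tan(6x) = 0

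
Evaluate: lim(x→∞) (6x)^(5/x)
This is an exponential indeterminate form.

For exponential indeterminate forms, take the natural log:
  Let L = lim(x→∞) (6x)^(5/x)
  Then ln(L) = lim(x→∞) [exponent × ln(base)]
  Evaluate using L'Hôpital or standard limits, then exponentiate.
  L = 1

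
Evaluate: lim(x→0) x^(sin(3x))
This is an exponential indeterminate form.

For exponential indeterminate forms, take the natural log:
  Let L = lim(x→0) x^(sin(3x))
  Then ln(L) = lim(x→0) [exponent × ln(base)]
  Evaluate using L'Hôpital or standard limits, then exponentiate.
  L = 1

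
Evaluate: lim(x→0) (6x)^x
This is an exponential indeterminate form.

For exponential indeterminate forms, take the natural log:
  Let L = lim(x→0) (6x)^x
  Then ln(L) = lim(x→0) [exponent × ln(base)]
  Evaluate using L'Hôpital or standard limits, then exponentiate.
  L = 1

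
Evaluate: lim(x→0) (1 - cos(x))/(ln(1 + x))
This is a 0/0 indeterminate form.

Apply L'Hôpital's rule: differentiate numerator and denominator separately.
  f(x) = 1 - cos(x)   ⇒   f'(x) = sin(x)
  g(x) = ln(x + 1)   ⇒   g'(x) = 1/(x + 1)
  lim(x→0) f'(x)/g'(x) = lim(x→0) (sin(x))/(1/(x + 1))
  = 0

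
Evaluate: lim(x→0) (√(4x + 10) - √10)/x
This is a standard limit.

Factor or rationalize the expression:
  lim(x→0) (√(4x + 10) - √10)/x = sqrt(10)/5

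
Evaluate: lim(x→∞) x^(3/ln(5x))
This is an exponential indeterminate form.

For exponential indeterminate forms, take the natural log:
  Let L = lim(x→∞) x^(3/ln(5x))
  Then ln(L) = lim(x→∞) [exponent × ln(base)]
  Evaluate using L'Hôpital or standard limits, then exponentiate.
  L = e^(3)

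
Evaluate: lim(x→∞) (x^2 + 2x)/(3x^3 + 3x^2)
This is an ∞/∞ indeterminate form.

Apply L'Hôpital's rule: differentiate numerator and denominator separately.
  f(x) = x^2 + 2·x   ⇒   f'(x) = 2·x + 2
  g(x) = 3·x^3 + 3·x^2   ⇒   g'(x) = 9·x^2 + 6·x
  lim(x→∞) f'(x)/g'(x) = lim(x→∞) (2·x + 2)/(9·x^2 + 6·x)
  = 0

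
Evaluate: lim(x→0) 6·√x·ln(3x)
This is a 0·∞ indeterminate form.

Rewrite 0·∞ as a quotient (0/0 or ∞/∞ form), then apply L'Hôpital's rule:
  lim(x→0) 6·√x·ln(3x) = 0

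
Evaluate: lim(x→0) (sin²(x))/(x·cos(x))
This is a 0/0 indeterminate form.

Apply L'Hôpital's rule: differentiate numerator and denominator separately.
  f(x) = sin(x)^2   ⇒   f'(x) = 2·sin(x)·cos(x)
  g(x) = x·cos(x)   ⇒   g'(x) = -x·sin(x) + cos(x)
  lim(x→0) f'(x)/g'(x) = lim(x→0) (2·sin(x)·cos(x))/(-x·sin(x) + cos(x))
  = 0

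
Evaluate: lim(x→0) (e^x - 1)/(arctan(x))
This is a 0/0 indeterminate form.

Apply L'Hôpital's rule: differentiate numerator and denominator separately.
  f(x) = e^(x) - 1   ⇒   f'(x) = e^(x)
  g(x) = atan(x)   ⇒   g'(x) = 1/(x^2 + 1)
  lim(x→0) f'(x)/g'(x) = lim(x→0) (e^(x))/(1/(x^2 + 1))
  = 1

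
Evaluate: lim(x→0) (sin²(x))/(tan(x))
This is a 0/0 indeterminate form.

Apply L'Hôpital's rule: differentiate numerator and denominator separately.
  f(x) = sin(x)^2   ⇒   f'(x) = 2·sin(x)·cos(x)
  g(x) = tan(x)   ⇒   g'(x) = tan(x)^2 + 1
  lim(x→0) f'(x)/g'(x) = lim(x→0) (2·sin(x)·cos(x))/(tan(x)^2 + 1)
  = 0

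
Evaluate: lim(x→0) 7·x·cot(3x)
This is a 0·∞ indeterminate form.

Rewrite 0·∞ as a quotient (0/0 or ∞/∞ form), then apply L'Hôpital's rule:
  lim(x→0) 7·x·cot(3x) = 7/3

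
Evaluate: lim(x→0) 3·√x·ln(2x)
This is a 0·∞ indeterminate form.

Rewrite 0·∞ as a quotient (0/0 or ∞/∞ form), then apply L'Hôpital's rule:
  lim(x→0) 3·√x·ln(2x) = 0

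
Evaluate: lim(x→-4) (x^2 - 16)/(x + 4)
This is a standard limit.

Factor or rationalize the expression:
  lim(x→-4) (x^2 - 16)/(x + 4) = -8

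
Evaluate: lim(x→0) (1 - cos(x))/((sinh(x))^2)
This is a 0/0 indeterminate form.

Apply L'Hôpital's rule: differentiate numerator and denominator separately.
  f(x) = 1 - cos(x)   ⇒   f'(x) = sin(x)
  g(x) = sinh(x)^2   ⇒   g'(x) = 2·sinh(x)·cosh(x)
  lim(x→0) f'(x)/g'(x) = lim(x→0) (sin(x))/(2·sinh(x)·cosh(x))
  = 1/2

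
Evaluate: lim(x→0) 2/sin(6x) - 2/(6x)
This is an ∞-∞ indeterminate form.

Combine fractions or rationalize to convert ∞-∞ to 0/0 form:
  lim(x→0) 2/sin(6x) - 2/(6x) = 0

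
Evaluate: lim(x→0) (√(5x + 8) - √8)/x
This is a standard limit.

Factor or rationalize the expression:
  lim(x→0) (√(5x + 8) - √8)/x = 5·sqrt(2)/8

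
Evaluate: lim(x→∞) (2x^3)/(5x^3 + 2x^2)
This is an ∞/∞ indeterminate form.

Apply L'Hôpital's rule: differentiate numerator and denominator separately.
  f(x) = 2·x^3   ⇒   f'(x) = 6·x^2
  g(x) = 5·x^3 + 2·x^2   ⇒   g'(x) = 15·x^2 + 4·x
  lim(x→∞) f'(x)/g'(x) = lim(x→∞) (6·x^2)/(15·x^2 + 4·x)
  = 2/5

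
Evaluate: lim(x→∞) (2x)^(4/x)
This is an exponential indeterminate form.

For exponential indeterminate forms, take the natural log:
  Let L = lim(x→∞) (2x)^(4/x)
  Then ln(L) = lim(x→∞) [exponent × ln(base)]
  Evaluate using L'Hôpital or standard limits, then exponentiate.
  L = 1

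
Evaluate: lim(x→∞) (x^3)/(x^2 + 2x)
This is an ∞/∞ indeterminate form.

Apply L'Hôpital's rule: differentiate numerator and denominator separately.
  f(x) = x^3   ⇒   f'(x) = 3·x^2
  g(x) = x^2 + 2·x   ⇒   g'(x) = 2·x + 2
  lim(x→∞) f'(x)/g'(x) = lim(x→∞) (3·x^2)/(2·x + 2)
  = ∞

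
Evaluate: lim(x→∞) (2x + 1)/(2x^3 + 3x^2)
This is an ∞/∞ indeterminate form.

Apply L'Hôpital's rule: differentiate numerator and denominator separately.
  f(x) = 2·x + 1   ⇒   f'(x) = 2
  g(x) = 2·x^3 + 3·x^2   ⇒   g'(x) = 6·x^2 + 6·x
  lim(x→∞) f'(x)/g'(x) = lim(x→∞) (2)/(6·x^2 + 6·x)
  = 0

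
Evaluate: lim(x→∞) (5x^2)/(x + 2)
This is an ∞/∞ indeterminate form.

Apply L'Hôpital's rule: differentiate numerator and denominator separately.
  f(x) = 5·x^2   ⇒   f'(x) = 10·x
  g(x) = x + 2   ⇒   g'(x) = 1
  lim(x→∞) f'(x)/g'(x) = lim(x→∞) (10·x)/(1)
  = ∞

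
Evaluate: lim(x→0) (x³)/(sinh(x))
This is a 0/0 indeterminate form.

Apply L'Hôpital's rule: differentiate numerator and denominator separately.
  f(x) = x^3   ⇒   f'(x) = 3·x^2
  g(x) = sinh(x)   ⇒   g'(x) = cosh(x)
  lim(x→0) f'(x)/g'(x) = lim(x→0) (3·x^2)/(cosh(x))
  = 0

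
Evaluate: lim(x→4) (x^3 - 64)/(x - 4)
This is a standard limit.

Factor or rationalize the expression:
  lim(x→4) (x^3 - 64)/(x - 4) = 48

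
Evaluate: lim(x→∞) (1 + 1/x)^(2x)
This is an exponential indeterminate form.

For exponential indeterminate forms, take the natural log:
  Let L = lim(x→∞) (1 + 1/x)^(2x)
  Then ln(L) = lim(x→∞) [exponent × ln(base)]
  Evaluate using L'Hôpital or standard limits, then exponentiate.
  L = e²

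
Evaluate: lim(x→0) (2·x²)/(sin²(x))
This is a 0/0 indeterminate form.

Apply L'Hôpital's rule: differentiate numerator and denominator separately.
  f(x) = 2·x^2   ⇒   f'(x) = 4·x
  g(x) = sin(x)^2   ⇒   g'(x) = 2·sin(x)·cos(x)
  lim(x→0) f'(x)/g'(x) = lim(x→0) (4·x)/(2·sin(x)·cos(x))
  = 2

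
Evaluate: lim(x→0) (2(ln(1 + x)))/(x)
This is a 0/0 indeterminate form.

Apply L'Hôpital's rule: differentiate numerator and denominator separately.
  f(x) = 2·ln(x + 1)   ⇒   f'(x) = 2/(x + 1)
  g(x) = x   ⇒   g'(x) = 1
  lim(x→0) f'(x)/g'(x) = lim(x→0) (2/(x + 1))/(1)
  = 2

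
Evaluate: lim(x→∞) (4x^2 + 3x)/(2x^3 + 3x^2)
This is an ∞/∞ indeterminate form.

Apply L'Hôpital's rule: differentiate numerator and denominator separately.
  f(x) = 4·x^2 + 3·x   ⇒   f'(x) = 8·x + 3
  g(x) = 2·x^3 + 3·x^2   ⇒   g'(x) = 6·x^2 + 6·x
  lim(x→∞) f'(x)/g'(x) = lim(x→∞) (8·x + 3)/(6·x^2 + 6·x)
  = 0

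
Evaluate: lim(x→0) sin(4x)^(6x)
This is an exponential indeterminate form.

For exponential indeterminate forms, take the natural log:
  Let L = lim(x→0) sin(4x)^(6x)
  Then ln(L) = lim(x→0) [exponent × ln(base)]
  Evaluate using L'Hôpital or standard limits, then exponentiate.
  L = 1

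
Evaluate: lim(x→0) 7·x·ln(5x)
This is a 0·∞ indeterminate form.

Rewrite 0·∞ as a quotient (0/0 or ∞/∞ form), then apply L'Hôpital's rule:
  lim(x→0) 7·x·ln(5x) = 0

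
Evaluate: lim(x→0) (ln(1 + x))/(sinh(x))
This is a 0/0 indeterminate form.

Apply L'Hôpital's rule: differentiate numerator and denominator separately.
  f(x) = ln(x + 1)   ⇒   f'(x) = 1/(x + 1)
  g(x) = sinh(x)   ⇒   g'(x) = cosh(x)
  lim(x→0) f'(x)/g'(x) = lim(x→0) (1/(x + 1))/(cosh(x))
  = 1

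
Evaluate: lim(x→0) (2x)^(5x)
This is an exponential indeterminate form.

For exponential indeterminate forms, take the natural log:
  Let L = lim(x→0) (2x)^(5x)
  Then ln(L) = lim(x→0) [exponent × ln(base)]
  Evaluate using L'Hôpital or standard limits, then exponentiate.
  L = 1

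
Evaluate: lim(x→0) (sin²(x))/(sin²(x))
This is a 0/0 indeterminate form.

Apply L'Hôpital's rule: differentiate numerator and denominator separately.
  f(x) = sin(x)^2   ⇒   f'(x) = 2·sin(x)·cos(x)
  g(x) = sin(x)^2   ⇒   g'(x) = 2·sin(x)·cos(x)
  lim(x→0) f'(x)/g'(x) = lim(x→0) (2·sin(x)·cos(x))/(2·sin(x)·cos(x))
  = 1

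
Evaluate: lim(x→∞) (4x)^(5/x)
This is an exponential indeterminate form.

For exponential indeterminate forms, take the natural log:
  Let L = lim(x→∞) (4x)^(5/x)
  Then ln(L) = lim(x→∞) [exponent × ln(base)]
  Evaluate using L'Hôpital or standard limits, then exponentiate.
  L = 1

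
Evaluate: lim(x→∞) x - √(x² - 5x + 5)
This is an ∞-∞ indeterminate form.

Combine fractions or rationalize to convert ∞-∞ to 0/0 form:
  lim(x→∞) x - √(x² - 5x + 5) = 5/2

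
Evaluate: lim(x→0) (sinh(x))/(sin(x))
This is a 0/0 indeterminate form.

Apply L'Hôpital's rule: differentiate numerator and denominator separately.
  f(x) = sinh(x)   ⇒   f'(x) = cosh(x)
  g(x) = sin(x)   ⇒   g'(x) = cos(x)
  lim(x→0) f'(x)/g'(x) = lim(x→0) (cosh(x))/(cos(x))
  = 1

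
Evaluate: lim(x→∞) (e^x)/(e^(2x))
This is an ∞/∞ indeterminate form.

Apply L'Hôpital's rule: differentiate numerator and denominator separately.
  f(x) = e^(x)   ⇒   f'(x) = e^(x)
  g(x) = e^(2·x)   ⇒   g'(x) = 2·e^(2·x)
  lim(x→∞) f'(x)/g'(x) = lim(x→∞) (e^(x))/(2·e^(2·x))
  = 0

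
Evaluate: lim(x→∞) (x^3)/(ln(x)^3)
This is an ∞/∞ indeterminate form.

Apply L'Hôpital's rule: differentiate numerator and denominator separately.
  f(x) = x^3   ⇒   f'(x) = 3·x^2
  g(x) = ln(x)^3   ⇒   g'(x) = 3·ln(x)^2/x
  lim(x→∞) f'(x)/g'(x) = lim(x→∞) (3·x^2)/(3·ln(x)^2/x)
  = ∞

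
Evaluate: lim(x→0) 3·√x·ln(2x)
This is a 0·∞ indeterminate form.

Rewrite 0·∞ as a quotient (0/0 or ∞/∞ form), then apply L'Hôpital's rule:
  lim(x→0) 3·√x·ln(2x) = 0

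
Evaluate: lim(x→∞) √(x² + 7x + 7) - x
This is an ∞-∞ indeterminate form.

Combine fractions or rationalize to convert ∞-∞ to 0/0 form:
  lim(x→∞) √(x² + 7x + 7) - x = 7/2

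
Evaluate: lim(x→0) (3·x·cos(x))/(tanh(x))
This is a 0/0 indeterminate form.

Apply L'Hôpital's rule: differentiate numerator and denominator separately.
  f(x) = 3·x·cos(x)   ⇒   f'(x) = -3·x·sin(x) + 3·cos(x)
  g(x) = tanh(x)   ⇒   g'(x) = 1 - tanh(x)^2
  lim(x→0) f'(x)/g'(x) = lim(x→0) (-3·x·sin(x) + 3·cos(x))/(1 - tanh(x)^2)
  = 3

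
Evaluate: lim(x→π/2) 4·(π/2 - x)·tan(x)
This is a 0·∞ indeterminate form.

Rewrite 0·∞ as a quotient (0/0 or ∞/∞ form), then apply L'Hôpital's rule:
  lim(x→π/2) 4·(π/2 - x)·tan(x) = 4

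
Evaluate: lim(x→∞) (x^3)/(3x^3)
This is an ∞/∞ indeterminate form.

Apply L'Hôpital's rule: differentiate numerator and denominator separately.
  f(x) = x^3   ⇒   f'(x) = 3·x^2
  g(x) = 3·x^3   ⇒   g'(x) = 9·x^2
  lim(x→∞) f'(x)/g'(x) = lim(x→∞) (3·x^2)/(9·x^2)
  = 1/3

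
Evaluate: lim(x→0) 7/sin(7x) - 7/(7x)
This is an ∞-∞ indeterminate form.

Combine fractions or rationalize to convert ∞-∞ to 0/0 form:
  lim(x→0) 7/sin(7x) - 7/(7x) = 0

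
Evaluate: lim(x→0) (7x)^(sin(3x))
This is an exponential indeterminate form.

For exponential indeterminate forms, take the natural log:
  Let L = lim(x→0) (7x)^(sin(3x))
  Then ln(L) = lim(x→0) [exponent × ln(base)]
  Evaluate using L'Hôpital or standard limits, then exponentiate.
  L = 1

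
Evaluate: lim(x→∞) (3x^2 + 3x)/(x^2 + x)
This is an ∞/∞ indeterminate form.

Apply L'Hôpital's rule: differentiate numerator and denominator separately.
  f(x) = 3·x^2 + 3·x   ⇒   f'(x) = 6·x + 3
  g(x) = x^2 + x   ⇒   g'(x) = 2·x + 1
  lim(x→∞) f'(x)/g'(x) = lim(x→∞) (6·x + 3)/(2·x + 1)
  = 3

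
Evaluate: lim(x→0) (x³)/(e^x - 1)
This is a 0/0 indeterminate form.

Apply L'Hôpital's rule: differentiate numerator and denominator separately.
  f(x) = x^3   ⇒   f'(x) = 3·x^2
  g(x) = e^(x) - 1   ⇒   g'(x) = e^(x)
  lim(x→0) f'(x)/g'(x) = lim(x→0) (3·x^2)/(e^(x))
  = 0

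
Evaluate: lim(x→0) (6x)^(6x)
This is an exponential indeterminate form.

For exponential indeterminate forms, take the natural log:
  Let L = lim(x→0) (6x)^(6x)
  Then ln(L) = lim(x→0) [exponent × ln(base)]
  Evaluate using L'Hôpital or standard limits, then exponentiate.
  L = 1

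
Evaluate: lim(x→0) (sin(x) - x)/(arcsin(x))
This is a 0/0 indeterminate form.

Apply L'Hôpital's rule: differentiate numerator and denominator separately.
  f(x) = -x + sin(x)   ⇒   f'(x) = cos(x) - 1
  g(x) = asin(x)   ⇒   g'(x) = 1/sqrt(1 - x^2)
  lim(x→0) f'(x)/g'(x) = lim(x→0) (cos(x) - 1)/(1/sqrt(1 - x^2))
  = 0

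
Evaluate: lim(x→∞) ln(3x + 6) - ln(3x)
This is an ∞-∞ indeterminate form.

Combine fractions or rationalize to convert ∞-∞ to 0/0 form:
  lim(x→∞) ln(3x + 6) - ln(3x) = 0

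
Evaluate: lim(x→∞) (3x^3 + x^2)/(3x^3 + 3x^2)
This is an ∞/∞ indeterminate form.

Apply L'Hôpital's rule: differentiate numerator and denominator separately.
  f(x) = 3·x^3 + x^2   ⇒   f'(x) = 9·x^2 + 2·x
  g(x) = 3·x^3 + 3·x^2   ⇒   g'(x) = 9·x^2 + 6·x
  lim(x→∞) f'(x)/g'(x) = lim(x→∞) (9·x^2 + 2·x)/(9·x^2 + 6·x)
  = 1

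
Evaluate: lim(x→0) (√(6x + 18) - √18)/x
This is a standard limit.

Factor or rationalize the expression:
  lim(x→0) (√(6x + 18) - √18)/x = sqrt(2)/2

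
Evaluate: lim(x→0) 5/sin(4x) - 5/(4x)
This is an ∞-∞ indeterminate form.

Combine fractions or rationalize to convert ∞-∞ to 0/0 form:
  lim(x→0) 5/sin(4x) - 5/(4x) = 0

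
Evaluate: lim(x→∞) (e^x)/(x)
This is an ∞/∞ indeterminate form.

Apply L'Hôpital's rule: differentiate numerator and denominator separately.
  f(x) = e^(x)   ⇒   f'(x) = e^(x)
  g(x) = x   ⇒   g'(x) = 1
  lim(x→∞) f'(x)/g'(x) = lim(x→∞) (e^(x))/(1)
  = ∞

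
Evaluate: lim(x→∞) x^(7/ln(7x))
This is an exponential indeterminate form.

For exponential indeterminate forms, take the natural log:
  Let L = lim(x→∞) x^(7/ln(7x))
  Then ln(L) = lim(x→∞) [exponent × ln(base)]
  Evaluate using L'Hôpital or standard limits, then exponentiate.
  L = e^(7)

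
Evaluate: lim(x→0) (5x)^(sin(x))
This is an exponential indeterminate form.

For exponential indeterminate forms, take the natural log:
  Let L = lim(x→0) (5x)^(sin(x))
  Then ln(L) = lim(x→0) [exponent × ln(base)]
  Evaluate using L'Hôpital or standard limits, then exponentiate.
  L = 1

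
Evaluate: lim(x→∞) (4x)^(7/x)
This is an exponential indeterminate form.

For exponential indeterminate forms, take the natural log:
  Let L = lim(x→∞) (4x)^(7/x)
  Then ln(L) = lim(x→∞) [exponent × ln(base)]
  Evaluate using L'Hôpital or standard limits, then exponentiate.
  L = 1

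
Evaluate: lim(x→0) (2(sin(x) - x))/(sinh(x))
This is a 0/0 indeterminate form.

Apply L'Hôpital's rule: differentiate numerator and denominator separately.
  f(x) = -2·x + 2·sin(x)   ⇒   f'(x) = 2·cos(x) - 2
  g(x) = sinh(x)   ⇒   g'(x) = cosh(x)
  lim(x→0) f'(x)/g'(x) = lim(x→0) (2·cos(x) - 2)/(cosh(x))
  = 0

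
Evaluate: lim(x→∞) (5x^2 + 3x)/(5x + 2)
This is an ∞/∞ indeterminate form.

Apply L'Hôpital's rule: differentiate numerator and denominator separately.
  f(x) = 5·x^2 + 3·x   ⇒   f'(x) = 10·x + 3
  g(x) = 5·x + 2   ⇒   g'(x) = 5
  lim(x→∞) f'(x)/g'(x) = lim(x→∞) (10·x + 3)/(5)
  = ∞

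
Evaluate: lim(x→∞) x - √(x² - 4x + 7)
This is an ∞-∞ indeterminate form.

Combine fractions or rationalize to convert ∞-∞ to 0/0 form:
  lim(x→∞) x - √(x² - 4x + 7) = 2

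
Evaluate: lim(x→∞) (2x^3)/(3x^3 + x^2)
This is an ∞/∞ indeterminate form.

Apply L'Hôpital's rule: differentiate numerator and denominator separately.
  f(x) = 2·x^3   ⇒   f'(x) = 6·x^2
  g(x) = 3·x^3 + x^2   ⇒   g'(x) = 9·x^2 + 2·x
  lim(x→∞) f'(x)/g'(x) = lim(x→∞) (6·x^2)/(9·x^2 + 2·x)
  = 2/3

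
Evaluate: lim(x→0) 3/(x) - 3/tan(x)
This is an ∞-∞ indeterminate form.

Combine fractions or rationalize to convert ∞-∞ to 0/0 form:
  lim(x→0) 3/(x) - 3/tan(x) = 0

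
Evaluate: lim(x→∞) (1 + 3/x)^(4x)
This is an exponential indeterminate form.

For exponential indeterminate forms, take the natural log:
  Let L = lim(x→∞) (1 + 3/x)^(4x)
  Then ln(L) = lim(x→∞) [exponent × ln(base)]
  Evaluate using L'Hôpital or standard limits, then exponentiate.
  L = e^(12)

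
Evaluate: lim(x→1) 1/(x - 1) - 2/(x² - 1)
This is an ∞-∞ indeterminate form.

Combine fractions or rationalize to convert ∞-∞ to 0/0 form:
  lim(x→1) 1/(x - 1) - 2/(x² - 1) = 1/2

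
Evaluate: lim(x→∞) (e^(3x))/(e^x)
This is an ∞/∞ indeterminate form.

Apply L'Hôpital's rule: differentiate numerator and denominator separately.
  f(x) = e^(3·x)   ⇒   f'(x) = 3·e^(3·x)
  g(x) = e^(x)   ⇒   g'(x) = e^(x)
  lim(x→∞) f'(x)/g'(x) = lim(x→∞) (3·e^(3·x))/(e^(x))
  = ∞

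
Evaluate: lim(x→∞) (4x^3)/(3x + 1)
This is an ∞/∞ indeterminate form.

Apply L'Hôpital's rule: differentiate numerator and denominator separately.
  f(x) = 4·x^3   ⇒   f'(x) = 12·x^2
  g(x) = 3·x + 1   ⇒   g'(x) = 3
  lim(x→∞) f'(x)/g'(x) = lim(x→∞) (12·x^2)/(3)
  = ∞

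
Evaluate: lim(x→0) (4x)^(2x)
This is an exponential indeterminate form.

For exponential indeterminate forms, take the natural log:
  Let L = lim(x→0) (4x)^(2x)
  Then ln(L) = lim(x→0) [exponent × ln(base)]
  Evaluate using L'Hôpital or standard limits, then exponentiate.
  L = 1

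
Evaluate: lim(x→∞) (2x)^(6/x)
This is an exponential indeterminate form.

For exponential indeterminate forms, take the natural log:
  Let L = lim(x→∞) (2x)^(6/x)
  Then ln(L) = lim(x→∞) [exponent × ln(base)]
  Evaluate using L'Hôpital or standard limits, then exponentiate.
  L = 1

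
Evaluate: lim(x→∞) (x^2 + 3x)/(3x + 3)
This is an ∞/∞ indeterminate form.

Apply L'Hôpital's rule: differentiate numerator and denominator separately.
  f(x) = x^2 + 3·x   ⇒   f'(x) = 2·x + 3
  g(x) = 3·x + 3   ⇒   g'(x) = 3
  lim(x→∞) f'(x)/g'(x) = lim(x→∞) (2·x + 3)/(3)
  = ∞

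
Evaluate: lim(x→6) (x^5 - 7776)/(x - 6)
This is a standard limit.

Factor or rationalize the expression:
  lim(x→6) (x^5 - 7776)/(x - 6) = 6480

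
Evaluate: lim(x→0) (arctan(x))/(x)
This is a 0/0 indeterminate form.

Apply L'Hôpital's rule: differentiate numerator and denominator separately.
  f(x) = atan(x)   ⇒   f'(x) = 1/(x^2 + 1)
  g(x) = x   ⇒   g'(x) = 1
  lim(x→0) f'(x)/g'(x) = lim(x→0) (1/(x^2 + 1))/(1)
  = 1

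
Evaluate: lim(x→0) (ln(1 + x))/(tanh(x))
This is a 0/0 indeterminate form.

Apply L'Hôpital's rule: differentiate numerator and denominator separately.
  f(x) = ln(x + 1)   ⇒   f'(x) = 1/(x + 1)
  g(x) = tanh(x)   ⇒   g'(x) = 1 - tanh(x)^2
  lim(x→0) f'(x)/g'(x) = lim(x→0) (1/(x + 1))/(1 - tanh(x)^2)
  = 1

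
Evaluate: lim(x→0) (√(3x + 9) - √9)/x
This is a standard limit.

Factor or rationalize the expression:
  lim(x→0) (√(3x + 9) - √9)/x = 1/2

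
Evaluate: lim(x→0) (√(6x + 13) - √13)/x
This is a standard limit.

Factor or rationalize the expression:
  lim(x→0) (√(6x + 13) - √13)/x = 3·sqrt(13)/13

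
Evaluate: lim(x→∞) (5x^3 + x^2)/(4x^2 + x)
This is an ∞/∞ indeterminate form.

Apply L'Hôpital's rule: differentiate numerator and denominator separately.
  f(x) = 5·x^3 + x^2   ⇒   f'(x) = 15·x^2 + 2·x
  g(x) = 4·x^2 + x   ⇒   g'(x) = 8·x + 1
  lim(x→∞) f'(x)/g'(x) = lim(x→∞) (15·x^2 + 2·x)/(8·x + 1)
  = ∞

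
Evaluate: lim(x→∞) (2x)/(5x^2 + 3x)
This is an ∞/∞ indeterminate form.

Apply L'Hôpital's rule: differentiate numerator and denominator separately.
  f(x) = 2·x   ⇒   f'(x) = 2
  g(x) = 5·x^2 + 3·x   ⇒   g'(x) = 10·x + 3
  lim(x→∞) f'(x)/g'(x) = lim(x→∞) (2)/(10·x + 3)
  = 0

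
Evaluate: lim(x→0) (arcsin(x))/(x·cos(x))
This is a 0/0 indeterminate form.

Apply L'Hôpital's rule: differentiate numerator and denominator separately.
  f(x) = asin(x)   ⇒   f'(x) = 1/sqrt(1 - x^2)
  g(x) = x·cos(x)   ⇒   g'(x) = -x·sin(x) + cos(x)
  lim(x→0) f'(x)/g'(x) = lim(x→0) (1/sqrt(1 - x^2))/(-x·sin(x) + cos(x))
  = 1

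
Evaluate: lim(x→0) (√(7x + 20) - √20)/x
This is a standard limit.

Factor or rationalize the expression:
  lim(x→0) (√(7x + 20) - √20)/x = 7·sqrt(5)/20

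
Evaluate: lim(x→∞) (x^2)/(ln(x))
This is an ∞/∞ indeterminate form.

Apply L'Hôpital's rule: differentiate numerator and denominator separately.
  f(x) = x^2   ⇒   f'(x) = 2·x
  g(x) = ln(x)   ⇒   g'(x) = 1/x
  lim(x→∞) f'(x)/g'(x) = lim(x→∞) (2·x)/(1/x)
  = ∞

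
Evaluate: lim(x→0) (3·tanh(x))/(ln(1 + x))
This is a 0/0 indeterminate form.

Apply L'Hôpital's rule: differentiate numerator and denominator separately.
  f(x) = 3·tanh(x)   ⇒   f'(x) = 3 - 3·tanh(x)^2
  g(x) = ln(x + 1)   ⇒   g'(x) = 1/(x + 1)
  lim(x→0) f'(x)/g'(x) = lim(x→0) (3 - 3·tanh(x)^2)/(1/(x + 1))
  = 3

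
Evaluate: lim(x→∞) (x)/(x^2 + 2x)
This is an ∞/∞ indeterminate form.

Apply L'Hôpital's rule: differentiate numerator and denominator separately.
  f(x) = x   ⇒   f'(x) = 1
  g(x) = x^2 + 2·x   ⇒   g'(x) = 2·x + 2
  lim(x→∞) f'(x)/g'(x) = lim(x→∞) (1)/(2·x + 2)
  = 0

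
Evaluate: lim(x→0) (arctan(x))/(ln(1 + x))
This is a 0/0 indeterminate form.

Apply L'Hôpital's rule: differentiate numerator and denominator separately.
  f(x) = atan(x)   ⇒   f'(x) = 1/(x^2 + 1)
  g(x) = ln(x + 1)   ⇒   g'(x) = 1/(x + 1)
  lim(x→0) f'(x)/g'(x) = lim(x→0) (1/(x^2 + 1))/(1/(x + 1))
  = 1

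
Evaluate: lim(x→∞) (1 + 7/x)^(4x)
This is an exponential indeterminate form.

For exponential indeterminate forms, take the natural log:
  Let L = lim(x→∞) (1 + 7/x)^(4x)
  Then ln(L) = lim(x→∞) [exponent × ln(base)]
  Evaluate using L'Hôpital or standard limits, then exponentiate.
  L = e^(28)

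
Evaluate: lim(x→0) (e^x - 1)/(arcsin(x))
This is a 0/0 indeterminate form.

Apply L'Hôpital's rule: differentiate numerator and denominator separately.
  f(x) = e^(x) - 1   ⇒   f'(x) = e^(x)
  g(x) = asin(x)   ⇒   g'(x) = 1/sqrt(1 - x^2)
  lim(x→0) f'(x)/g'(x) = lim(x→0) (e^(x))/(1/sqrt(1 - x^2))
  = 1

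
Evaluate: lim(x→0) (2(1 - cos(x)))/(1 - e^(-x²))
This is a 0/0 indeterminate form.

Apply L'Hôpital's rule: differentiate numerator and denominator separately.
  f(x) = 2 - 2·cos(x)   ⇒   f'(x) = 2·sin(x)
  g(x) = 1 - e^(-x^2)   ⇒   g'(x) = 2·x·e^(-x^2)
  lim(x→0) f'(x)/g'(x) = lim(x→0) (2·sin(x))/(2·x·e^(-x^2))
  = 1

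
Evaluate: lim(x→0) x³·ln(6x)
This is a 0·∞ indeterminate form.

Rewrite 0·∞ as a quotient (0/0 or ∞/∞ form), then apply L'Hôpital's rule:
  lim(x→0) x³·ln(6x) = 0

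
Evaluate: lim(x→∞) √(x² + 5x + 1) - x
This is an ∞-∞ indeterminate form.

Combine fractions or rationalize to convert ∞-∞ to 0/0 form:
  lim(x→∞) √(x² + 5x + 1) - x = 5/2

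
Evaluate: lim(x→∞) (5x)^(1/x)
This is an exponential indeterminate form.

For exponential indeterminate forms, take the natural log:
  Let L = lim(x→∞) (5x)^(1/x)
  Then ln(L) = lim(x→∞) [exponent × ln(base)]
  Evaluate using L'Hôpital or standard limits, then exponentiate.
  L = 1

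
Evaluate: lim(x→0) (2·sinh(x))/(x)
This is a 0/0 indeterminate form.

Apply L'Hôpital's rule: differentiate numerator and denominator separately.
  f(x) = 2·sinh(x)   ⇒   f'(x) = 2·cosh(x)
  g(x) = x   ⇒   g'(x) = 1
  lim(x→0) f'(x)/g'(x) = lim(x→0) (2·cosh(x))/(1)
  = 2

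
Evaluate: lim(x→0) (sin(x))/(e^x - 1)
This is a 0/0 indeterminate form.

Apply L'Hôpital's rule: differentiate numerator and denominator separately.
  f(x) = sin(x)   ⇒   f'(x) = cos(x)
  g(x) = e^(x) - 1   ⇒   g'(x) = e^(x)
  lim(x→0) f'(x)/g'(x) = lim(x→0) (cos(x))/(e^(x))
  = 1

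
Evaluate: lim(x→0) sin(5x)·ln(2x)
This is a 0·∞ indeterminate form.

Rewrite 0·∞ as a quotient (0/0 or ∞/∞ form), then apply L'Hôpital's rule:
  lim(x→0) sin(5x)·ln(2x) = 0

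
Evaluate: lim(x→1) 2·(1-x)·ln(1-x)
This is a 0·∞ indeterminate form.

Rewrite 0·∞ as a quotient (0/0 or ∞/∞ form), then apply L'Hôpital's rule:
  lim(x→1) 2·(1-x)·ln(1-x) = 0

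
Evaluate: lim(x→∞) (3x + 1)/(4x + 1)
This is an ∞/∞ indeterminate form.

Apply L'Hôpital's rule: differentiate numerator and denominator separately.
  f(x) = 3·x + 1   ⇒   f'(x) = 3
  g(x) = 4·x + 1   ⇒   g'(x) = 4
  lim(x→∞) f'(x)/g'(x) = lim(x→∞) (3)/(4)
  = 3/4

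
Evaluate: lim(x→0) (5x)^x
This is an exponential indeterminate form.

For exponential indeterminate forms, take the natural log:
  Let L = lim(x→0) (5x)^x
  Then ln(L) = lim(x→0) [exponent × ln(base)]
  Evaluate using L'Hôpital or standard limits, then exponentiate.
  L = 1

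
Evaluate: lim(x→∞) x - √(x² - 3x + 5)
This is an ∞-∞ indeterminate form.

Combine fractions or rationalize to convert ∞-∞ to 0/0 form:
  lim(x→∞) x - √(x² - 3x + 5) = 3/2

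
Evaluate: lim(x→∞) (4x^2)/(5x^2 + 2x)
This is an ∞/∞ indeterminate form.

Apply L'Hôpital's rule: differentiate numerator and denominator separately.
  f(x) = 4·x^2   ⇒   f'(x) = 8·x
  g(x) = 5·x^2 + 2·x   ⇒   g'(x) = 10·x + 2
  lim(x→∞) f'(x)/g'(x) = lim(x→∞) (8·x)/(10·x + 2)
  = 4/5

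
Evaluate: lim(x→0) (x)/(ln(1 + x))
This is a 0/0 indeterminate form.

Apply L'Hôpital's rule: differentiate numerator and denominator separately.
  f(x) = x   ⇒   f'(x) = 1
  g(x) = ln(x + 1)   ⇒   g'(x) = 1/(x + 1)
  lim(x→0) f'(x)/g'(x) = lim(x→0) (1)/(1/(x + 1))
  = 1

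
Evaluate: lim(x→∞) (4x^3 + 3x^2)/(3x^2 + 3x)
This is an ∞/∞ indeterminate form.

Apply L'Hôpital's rule: differentiate numerator and denominator separately.
  f(x) = 4·x^3 + 3·x^2   ⇒   f'(x) = 12·x^2 + 6·x
  g(x) = 3·x^2 + 3·x   ⇒   g'(x) = 6·x + 3
  lim(x→∞) f'(x)/g'(x) = lim(x→∞) (12·x^2 + 6·x)/(6·x + 3)
  = ∞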